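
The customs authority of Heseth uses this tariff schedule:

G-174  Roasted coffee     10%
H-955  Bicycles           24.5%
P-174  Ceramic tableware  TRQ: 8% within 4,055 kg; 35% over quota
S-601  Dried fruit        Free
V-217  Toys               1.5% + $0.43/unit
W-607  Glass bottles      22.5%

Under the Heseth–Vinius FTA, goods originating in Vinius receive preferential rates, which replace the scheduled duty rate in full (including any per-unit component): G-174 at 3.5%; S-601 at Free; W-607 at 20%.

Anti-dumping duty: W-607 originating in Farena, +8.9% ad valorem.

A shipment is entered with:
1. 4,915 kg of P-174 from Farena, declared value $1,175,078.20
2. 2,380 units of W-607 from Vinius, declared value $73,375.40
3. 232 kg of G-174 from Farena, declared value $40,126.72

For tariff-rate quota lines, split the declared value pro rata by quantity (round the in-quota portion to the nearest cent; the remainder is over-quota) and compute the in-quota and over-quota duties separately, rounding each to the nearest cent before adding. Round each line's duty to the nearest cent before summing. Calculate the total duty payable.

$168,208.38

Line 1 (P-174, Farena, 4,915 kg, $1,175,078.20):
Code P-174 is under a tariff-rate quota (threshold 4,055 kg). In-quota: 4,055 kg at 8%; over-quota: 860 kg at 35%.
Pro-rata value split: in-quota = $1,175,078.20 × 4,055/4,915 = $969,469.40; over-quota = $1,175,078.20 − $969,469.40 = $205,608.80.
In-quota duty = $969,469.40 × 8% = $77,557.55. Over-quota duty = $205,608.80 × 35% = $71,963.08.
Line duty = $77,557.55 + $71,963.08 = $149,520.63.
Line 2 (W-607, Vinius, 2,380 units, $73,375.40):
Base rate for W-607 is 22.5%.
Origin Vinius qualifies under the Heseth–Vinius agreement and W-607 is covered: preferential rate 20% applies instead.
The additional-duty order on W-607 targets Farena, not Vinius; it does not apply.
Duty = $73,375.40 × 20% = $14,675.08.
Line 3 (G-174, Farena, 232 kg, $40,126.72):
Base rate for G-174 is 10%.
G-174 has an FTA preferential rate, but origin Farena is not Vinius; base rate stands.
Duty = $40,126.72 × 10% = $4,012.67.
Total = $149,520.63 + $14,675.08 + $4,012.67 = $168,208.38.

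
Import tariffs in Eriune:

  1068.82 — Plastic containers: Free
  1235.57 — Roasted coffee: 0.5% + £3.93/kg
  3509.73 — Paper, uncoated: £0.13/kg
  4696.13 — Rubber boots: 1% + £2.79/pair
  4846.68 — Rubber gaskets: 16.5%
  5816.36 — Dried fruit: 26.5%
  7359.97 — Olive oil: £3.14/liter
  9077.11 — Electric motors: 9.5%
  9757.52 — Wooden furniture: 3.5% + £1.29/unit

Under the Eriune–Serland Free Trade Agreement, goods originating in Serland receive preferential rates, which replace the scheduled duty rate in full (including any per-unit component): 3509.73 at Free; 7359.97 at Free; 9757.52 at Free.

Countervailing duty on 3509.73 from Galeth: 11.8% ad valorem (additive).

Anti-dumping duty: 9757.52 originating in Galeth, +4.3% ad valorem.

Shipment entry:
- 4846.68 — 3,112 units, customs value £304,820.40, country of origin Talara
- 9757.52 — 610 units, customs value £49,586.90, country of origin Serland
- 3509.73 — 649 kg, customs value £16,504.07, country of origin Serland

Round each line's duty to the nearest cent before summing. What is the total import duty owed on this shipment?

£50,295.37

Line 1 (4846.68, Talara, 3,112 units, £304,820.40):
Base rate for 4846.68 is 16.5%.
Duty = £304,820.40 × 16.5% = £50,295.37.
Line 2 (9757.52, Serland, 610 units, £49,586.90):
Base rate for 9757.52 is 3.5% + £1.29/unit.
Origin Serland qualifies under the Eriune–Serland agreement and 9757.52 is covered: preferential rate Free applies instead.
The additional-duty order on 9757.52 targets Galeth, not Serland; it does not apply.
Duty = £49,586.90 × 0% = £0.00.
Line 3 (3509.73, Serland, 649 kg, £16,504.07):
Base rate for 3509.73 is £0.13/kg.
Origin Serland qualifies under the Eriune–Serland agreement and 3509.73 is covered: preferential rate Free applies instead.
The additional-duty order on 3509.73 targets Galeth, not Serland; it does not apply.
Duty = £16,504.07 × 0% = £0.00.
Total = £50,295.37 + £0.00 + £0.00 = £50,295.37.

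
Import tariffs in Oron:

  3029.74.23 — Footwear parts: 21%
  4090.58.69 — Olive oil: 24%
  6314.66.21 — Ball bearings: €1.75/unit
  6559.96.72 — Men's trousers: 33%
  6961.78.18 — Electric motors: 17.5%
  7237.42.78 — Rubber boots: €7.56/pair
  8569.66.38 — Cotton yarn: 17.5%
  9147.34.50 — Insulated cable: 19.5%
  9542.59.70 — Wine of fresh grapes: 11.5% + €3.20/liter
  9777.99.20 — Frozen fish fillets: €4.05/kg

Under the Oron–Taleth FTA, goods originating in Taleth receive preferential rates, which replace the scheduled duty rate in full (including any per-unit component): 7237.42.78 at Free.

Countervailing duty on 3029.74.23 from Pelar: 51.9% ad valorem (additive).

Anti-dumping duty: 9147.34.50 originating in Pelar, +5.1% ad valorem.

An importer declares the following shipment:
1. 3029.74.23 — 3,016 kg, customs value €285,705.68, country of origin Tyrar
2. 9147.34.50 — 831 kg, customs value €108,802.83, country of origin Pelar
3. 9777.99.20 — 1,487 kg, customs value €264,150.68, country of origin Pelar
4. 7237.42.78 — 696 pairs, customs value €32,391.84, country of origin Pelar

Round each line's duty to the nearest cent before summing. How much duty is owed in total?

Line 1 (3029.74.23, Tyrar, 3,016 kg, €285,705.68):
Base rate for 3029.74.23 is 21%.
The additional-duty order on 3029.74.23 targets Pelar, not Tyrar; it does not apply.
Duty = €285,705.68 × 21% = €59,998.19.
Line 2 (9147.34.50, Pelar, 831 kg, €108,802.83):
Base rate for 9147.34.50 is 19.5%.
Additional duty on 9147.34.50 from Pelar: +5.1%. Applied ad valorem rate: 19.5% + 5.1% = 24.6%.
Duty = €108,802.83 × 24.6% = €26,765.50.
Line 3 (9777.99.20, Pelar, 1,487 kg, €264,150.68):
Base rate for 9777.99.20 is €4.05/kg.
Duty = 1,487 × €4.05 = €6,022.35.
Line 4 (7237.42.78, Pelar, 696 pairs, €32,391.84):
Base rate for 7237.42.78 is €7.56/pair.
7237.42.78 has an FTA preferential rate, but origin Pelar is not Taleth; base rate stands.
Duty = 696 × €7.56 = €5,261.76.
Total = €59,998.19 + €26,765.50 + €6,022.35 + €5,261.76 = €98,047.80.

€98,047.80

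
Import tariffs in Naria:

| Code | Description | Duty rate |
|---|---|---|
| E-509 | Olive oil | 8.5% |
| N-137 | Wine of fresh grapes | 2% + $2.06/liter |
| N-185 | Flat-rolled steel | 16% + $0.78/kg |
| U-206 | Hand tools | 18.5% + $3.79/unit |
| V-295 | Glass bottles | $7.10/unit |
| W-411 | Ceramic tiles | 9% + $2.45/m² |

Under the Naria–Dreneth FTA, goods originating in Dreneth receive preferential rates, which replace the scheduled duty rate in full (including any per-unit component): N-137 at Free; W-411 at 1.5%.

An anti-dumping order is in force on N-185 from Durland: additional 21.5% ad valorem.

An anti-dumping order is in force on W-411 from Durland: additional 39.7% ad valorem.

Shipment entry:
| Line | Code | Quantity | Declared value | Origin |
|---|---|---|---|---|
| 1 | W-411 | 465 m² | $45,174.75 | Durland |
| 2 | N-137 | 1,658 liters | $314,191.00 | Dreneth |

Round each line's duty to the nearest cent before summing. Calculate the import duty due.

$23,139.35

Line 1 (W-411, Durland, 465 m², $45,174.75):
Base rate for W-411 is 9% + $2.45/m².
W-411 has an FTA preferential rate, but origin Durland is not Dreneth; base rate stands.
Additional duty on W-411 from Durland: +39.7%. Applied ad valorem rate: 9% + 39.7% = 48.7%.
Duty = $45,174.75 × 48.7% + 465 × $2.45 = $23,139.35.
Line 2 (N-137, Dreneth, 1,658 liters, $314,191.00):
Base rate for N-137 is 2% + $2.06/liter.
Origin Dreneth qualifies under the Naria–Dreneth agreement and N-137 is covered: preferential rate Free applies instead.
Duty = $314,191.00 × 0% = $0.00.
Total = $23,139.35 + $0.00 = $23,139.35.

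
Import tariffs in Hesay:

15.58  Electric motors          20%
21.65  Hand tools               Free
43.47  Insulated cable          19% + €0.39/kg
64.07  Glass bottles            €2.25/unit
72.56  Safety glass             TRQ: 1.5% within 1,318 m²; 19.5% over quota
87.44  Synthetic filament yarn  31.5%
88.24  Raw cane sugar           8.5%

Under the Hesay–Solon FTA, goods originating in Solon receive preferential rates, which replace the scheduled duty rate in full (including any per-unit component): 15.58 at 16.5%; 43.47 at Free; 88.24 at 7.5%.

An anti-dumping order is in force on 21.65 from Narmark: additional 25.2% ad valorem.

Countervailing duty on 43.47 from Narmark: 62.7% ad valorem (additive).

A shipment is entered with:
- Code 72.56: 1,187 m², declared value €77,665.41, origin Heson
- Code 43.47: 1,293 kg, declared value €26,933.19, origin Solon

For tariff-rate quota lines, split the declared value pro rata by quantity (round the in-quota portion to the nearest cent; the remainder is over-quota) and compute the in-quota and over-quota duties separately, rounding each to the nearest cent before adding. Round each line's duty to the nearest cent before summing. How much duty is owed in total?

Line 1 (72.56, Heson, 1,187 m², €77,665.41):
Code 72.56 is under a tariff-rate quota (threshold 1,318 m²). Quantity 1,187 m² is within the quota, so the in-quota rate 1.5% applies to the full value.
Duty = €77,665.41 × 1.5% = €1,164.98.
Line 2 (43.47, Solon, 1,293 kg, €26,933.19):
Base rate for 43.47 is 19% + €0.39/kg.
Origin Solon qualifies under the Hesay–Solon agreement and 43.47 is covered: preferential rate Free applies instead.
The additional-duty order on 43.47 targets Narmark, not Solon; it does not apply.
Duty = €26,933.19 × 0% = €0.00.
Total = €1,164.98 + €0.00 = €1,164.98.

€1,164.98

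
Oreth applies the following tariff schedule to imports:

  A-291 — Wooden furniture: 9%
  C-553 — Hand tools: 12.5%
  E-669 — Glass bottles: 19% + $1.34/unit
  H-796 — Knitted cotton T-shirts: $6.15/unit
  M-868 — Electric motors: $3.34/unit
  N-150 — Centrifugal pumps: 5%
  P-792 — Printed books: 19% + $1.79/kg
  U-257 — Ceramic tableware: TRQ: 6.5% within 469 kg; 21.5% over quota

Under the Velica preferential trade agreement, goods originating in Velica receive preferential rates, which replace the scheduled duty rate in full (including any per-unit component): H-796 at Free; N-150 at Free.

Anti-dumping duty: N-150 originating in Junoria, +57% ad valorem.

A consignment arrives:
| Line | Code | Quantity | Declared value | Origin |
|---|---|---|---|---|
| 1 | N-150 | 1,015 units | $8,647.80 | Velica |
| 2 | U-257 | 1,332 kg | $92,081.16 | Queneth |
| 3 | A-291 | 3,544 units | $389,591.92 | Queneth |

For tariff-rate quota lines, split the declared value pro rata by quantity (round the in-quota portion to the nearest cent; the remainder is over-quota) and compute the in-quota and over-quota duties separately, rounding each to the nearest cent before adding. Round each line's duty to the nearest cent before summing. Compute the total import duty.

Line 1 (N-150, Velica, 1,015 units, $8,647.80):
Base rate for N-150 is 5%.
Origin Velica qualifies under the Oreth–Velica agreement and N-150 is covered: preferential rate Free applies instead.
The additional-duty order on N-150 targets Junoria, not Velica; it does not apply.
Duty = $8,647.80 × 0% = $0.00.
Line 2 (U-257, Queneth, 1,332 kg, $92,081.16):
Code U-257 is under a tariff-rate quota (threshold 469 kg). In-quota: 469 kg at 6.5%; over-quota: 863 kg at 21.5%.
Pro-rata value split: in-quota = $92,081.16 × 469/1,332 = $32,421.97; over-quota = $92,081.16 − $32,421.97 = $59,659.19.
In-quota duty = $32,421.97 × 6.5% = $2,107.43. Over-quota duty = $59,659.19 × 21.5% = $12,826.73.
Line duty = $2,107.43 + $12,826.73 = $14,934.16.
Line 3 (A-291, Queneth, 3,544 units, $389,591.92):
Base rate for A-291 is 9%.
Duty = $389,591.92 × 9% = $35,063.27.
Total = $0.00 + $14,934.16 + $35,063.27 = $49,997.43.

$49,997.43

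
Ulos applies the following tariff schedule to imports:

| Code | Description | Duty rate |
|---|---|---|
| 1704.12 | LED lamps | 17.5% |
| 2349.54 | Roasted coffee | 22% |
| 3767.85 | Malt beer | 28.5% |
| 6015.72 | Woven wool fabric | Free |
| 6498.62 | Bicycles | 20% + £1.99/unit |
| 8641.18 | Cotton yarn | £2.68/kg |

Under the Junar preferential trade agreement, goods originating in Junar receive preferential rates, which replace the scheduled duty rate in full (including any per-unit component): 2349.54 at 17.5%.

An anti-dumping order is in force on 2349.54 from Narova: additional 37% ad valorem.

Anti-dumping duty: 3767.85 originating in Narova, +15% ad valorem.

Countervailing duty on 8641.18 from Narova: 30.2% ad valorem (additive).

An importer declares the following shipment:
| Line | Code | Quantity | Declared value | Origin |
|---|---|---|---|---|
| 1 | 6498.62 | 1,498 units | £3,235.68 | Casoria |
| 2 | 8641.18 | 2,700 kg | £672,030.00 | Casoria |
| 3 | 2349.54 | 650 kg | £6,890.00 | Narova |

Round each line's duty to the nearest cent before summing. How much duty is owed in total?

£14,929.26

Line 1 (6498.62, Casoria, 1,498 units, £3,235.68):
Base rate for 6498.62 is 20% + £1.99/unit.
Duty = £3,235.68 × 20% + 1,498 × £1.99 = £3,628.16.
Line 2 (8641.18, Casoria, 2,700 kg, £672,030.00):
Base rate for 8641.18 is £2.68/kg.
The additional-duty order on 8641.18 targets Narova, not Casoria; it does not apply.
Duty = 2,700 × £2.68 = £7,236.00.
Line 3 (2349.54, Narova, 650 kg, £6,890.00):
Base rate for 2349.54 is 22%.
2349.54 has an FTA preferential rate, but origin Narova is not Junar; base rate stands.
Additional duty on 2349.54 from Narova: +37%. Applied ad valorem rate: 22% + 37% = 59%.
Duty = £6,890.00 × 59% = £4,065.10.
Total = £3,628.16 + £7,236.00 + £4,065.10 = £14,929.26.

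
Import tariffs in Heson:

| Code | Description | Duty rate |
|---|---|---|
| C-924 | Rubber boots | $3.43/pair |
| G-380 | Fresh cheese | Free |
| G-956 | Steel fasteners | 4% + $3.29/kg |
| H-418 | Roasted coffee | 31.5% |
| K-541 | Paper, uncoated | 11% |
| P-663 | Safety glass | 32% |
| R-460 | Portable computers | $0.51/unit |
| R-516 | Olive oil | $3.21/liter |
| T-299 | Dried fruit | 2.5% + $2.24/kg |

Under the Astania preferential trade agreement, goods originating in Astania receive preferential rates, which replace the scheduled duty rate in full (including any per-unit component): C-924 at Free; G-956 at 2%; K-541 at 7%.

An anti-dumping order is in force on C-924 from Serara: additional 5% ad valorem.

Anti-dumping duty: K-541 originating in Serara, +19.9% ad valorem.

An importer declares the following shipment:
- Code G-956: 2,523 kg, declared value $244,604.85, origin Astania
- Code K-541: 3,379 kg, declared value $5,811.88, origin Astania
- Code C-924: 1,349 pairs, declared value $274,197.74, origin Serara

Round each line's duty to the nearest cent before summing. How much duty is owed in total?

$23,635.89

Line 1 (G-956, Astania, 2,523 kg, $244,604.85):
Base rate for G-956 is 4% + $3.29/kg.
Origin Astania qualifies under the Heson–Astania agreement and G-956 is covered: preferential rate 2% applies instead.
Duty = $244,604.85 × 2% = $4,892.10.
Line 2 (K-541, Astania, 3,379 kg, $5,811.88):
Base rate for K-541 is 11%.
Origin Astania qualifies under the Heson–Astania agreement and K-541 is covered: preferential rate 7% applies instead.
The additional-duty order on K-541 targets Serara, not Astania; it does not apply.
Duty = $5,811.88 × 7% = $406.83.
Line 3 (C-924, Serara, 1,349 pairs, $274,197.74):
Base rate for C-924 is $3.43/pair.
C-924 has an FTA preferential rate, but origin Serara is not Astania; base rate stands.
Additional duty on C-924 from Serara: +5% ad valorem. Applied ad valorem rate = 5%.
Duty = $274,197.74 × 5% + 1,349 × $3.43 = $18,336.96.
Total = $4,892.10 + $406.83 + $18,336.96 = $23,635.89.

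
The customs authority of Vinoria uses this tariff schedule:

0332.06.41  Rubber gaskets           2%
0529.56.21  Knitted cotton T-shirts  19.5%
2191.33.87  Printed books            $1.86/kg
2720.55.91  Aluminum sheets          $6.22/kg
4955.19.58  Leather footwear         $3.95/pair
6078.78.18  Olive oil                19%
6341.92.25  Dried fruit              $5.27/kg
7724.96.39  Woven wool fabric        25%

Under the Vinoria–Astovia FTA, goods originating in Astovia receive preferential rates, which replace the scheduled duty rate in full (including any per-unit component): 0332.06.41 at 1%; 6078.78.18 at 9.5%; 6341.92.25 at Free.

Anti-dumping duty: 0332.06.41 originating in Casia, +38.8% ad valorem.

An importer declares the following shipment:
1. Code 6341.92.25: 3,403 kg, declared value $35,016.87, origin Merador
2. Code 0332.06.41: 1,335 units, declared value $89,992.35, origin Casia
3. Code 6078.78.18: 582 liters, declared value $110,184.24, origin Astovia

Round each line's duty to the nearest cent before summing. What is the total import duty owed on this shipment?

Line 1 (6341.92.25, Merador, 3,403 kg, $35,016.87):
Base rate for 6341.92.25 is $5.27/kg.
6341.92.25 has an FTA preferential rate, but origin Merador is not Astovia; base rate stands.
Duty = 3,403 × $5.27 = $17,933.81.
Line 2 (0332.06.41, Casia, 1,335 units, $89,992.35):
Base rate for 0332.06.41 is 2%.
0332.06.41 has an FTA preferential rate, but origin Casia is not Astovia; base rate stands.
Additional duty on 0332.06.41 from Casia: +38.8%. Applied ad valorem rate: 2% + 38.8% = 40.8%.
Duty = $89,992.35 × 40.8% = $36,716.88.
Line 3 (6078.78.18, Astovia, 582 liters, $110,184.24):
Base rate for 6078.78.18 is 19%.
Origin Astovia qualifies under the Vinoria–Astovia agreement and 6078.78.18 is covered: preferential rate 9.5% applies instead.
Duty = $110,184.24 × 9.5% = $10,467.50.
Total = $17,933.81 + $36,716.88 + $10,467.50 = $65,118.19.

$65,118.19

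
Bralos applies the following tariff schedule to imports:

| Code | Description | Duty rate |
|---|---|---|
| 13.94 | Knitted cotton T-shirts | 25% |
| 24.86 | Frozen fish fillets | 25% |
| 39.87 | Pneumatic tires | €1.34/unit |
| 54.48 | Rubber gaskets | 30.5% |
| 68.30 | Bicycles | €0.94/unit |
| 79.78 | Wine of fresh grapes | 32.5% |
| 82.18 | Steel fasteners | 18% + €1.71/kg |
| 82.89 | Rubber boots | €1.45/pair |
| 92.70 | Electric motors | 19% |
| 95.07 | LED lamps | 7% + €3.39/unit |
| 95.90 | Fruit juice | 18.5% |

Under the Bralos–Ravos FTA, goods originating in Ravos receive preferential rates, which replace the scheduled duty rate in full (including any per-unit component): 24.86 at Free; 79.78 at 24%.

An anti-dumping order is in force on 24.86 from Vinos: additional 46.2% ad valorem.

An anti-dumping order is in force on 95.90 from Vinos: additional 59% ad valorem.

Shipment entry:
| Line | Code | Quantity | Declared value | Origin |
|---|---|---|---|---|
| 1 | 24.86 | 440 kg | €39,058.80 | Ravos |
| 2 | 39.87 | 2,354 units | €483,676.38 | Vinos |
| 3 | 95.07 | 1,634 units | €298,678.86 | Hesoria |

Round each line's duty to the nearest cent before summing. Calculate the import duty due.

€29,601.14

Line 1 (24.86, Ravos, 440 kg, €39,058.80):
Base rate for 24.86 is 25%.
Origin Ravos qualifies under the Bralos–Ravos agreement and 24.86 is covered: preferential rate Free applies instead.
The additional-duty order on 24.86 targets Vinos, not Ravos; it does not apply.
Duty = €39,058.80 × 0% = €0.00.
Line 2 (39.87, Vinos, 2,354 units, €483,676.38):
Base rate for 39.87 is €1.34/unit.
Duty = 2,354 × €1.34 = €3,154.36.
Line 3 (95.07, Hesoria, 1,634 units, €298,678.86):
Base rate for 95.07 is 7% + €3.39/unit.
Duty = €298,678.86 × 7% + 1,634 × €3.39 = €26,446.78.
Total = €0.00 + €3,154.36 + €26,446.78 = €29,601.14.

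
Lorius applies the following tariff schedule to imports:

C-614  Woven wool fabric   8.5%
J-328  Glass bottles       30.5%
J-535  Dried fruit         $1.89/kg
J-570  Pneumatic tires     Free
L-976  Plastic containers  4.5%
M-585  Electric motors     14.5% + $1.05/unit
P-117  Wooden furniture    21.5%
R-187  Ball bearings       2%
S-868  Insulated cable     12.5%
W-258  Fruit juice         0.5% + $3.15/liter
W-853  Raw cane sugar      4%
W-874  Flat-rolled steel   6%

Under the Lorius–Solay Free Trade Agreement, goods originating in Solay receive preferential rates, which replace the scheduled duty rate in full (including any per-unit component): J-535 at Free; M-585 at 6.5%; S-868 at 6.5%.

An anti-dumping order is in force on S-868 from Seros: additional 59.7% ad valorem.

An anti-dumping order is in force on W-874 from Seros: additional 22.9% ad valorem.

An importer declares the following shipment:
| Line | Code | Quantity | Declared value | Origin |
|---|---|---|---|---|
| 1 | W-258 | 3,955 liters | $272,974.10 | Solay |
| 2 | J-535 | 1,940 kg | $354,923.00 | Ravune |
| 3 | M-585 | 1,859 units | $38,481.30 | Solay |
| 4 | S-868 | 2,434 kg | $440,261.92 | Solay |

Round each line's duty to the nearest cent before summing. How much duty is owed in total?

Line 1 (W-258, Solay, 3,955 liters, $272,974.10):
Base rate for W-258 is 0.5% + $3.15/liter.
Origin Solay is the FTA partner but W-258 is not on the preference list; base rate stands.
Duty = $272,974.10 × 0.5% + 3,955 × $3.15 = $13,823.12.
Line 2 (J-535, Ravune, 1,940 kg, $354,923.00):
Base rate for J-535 is $1.89/kg.
J-535 has an FTA preferential rate, but origin Ravune is not Solay; base rate stands.
Duty = 1,940 × $1.89 = $3,666.60.
Line 3 (M-585, Solay, 1,859 units, $38,481.30):
Base rate for M-585 is 14.5% + $1.05/unit.
Origin Solay qualifies under the Lorius–Solay agreement and M-585 is covered: preferential rate 6.5% applies instead.
Duty = $38,481.30 × 6.5% = $2,501.28.
Line 4 (S-868, Solay, 2,434 kg, $440,261.92):
Base rate for S-868 is 12.5%.
Origin Solay qualifies under the Lorius–Solay agreement and S-868 is covered: preferential rate 6.5% applies instead.
The additional-duty order on S-868 targets Seros, not Solay; it does not apply.
Duty = $440,261.92 × 6.5% = $28,617.02.
Total = $13,823.12 + $3,666.60 + $2,501.28 + $28,617.02 = $48,608.02.

$48,608.02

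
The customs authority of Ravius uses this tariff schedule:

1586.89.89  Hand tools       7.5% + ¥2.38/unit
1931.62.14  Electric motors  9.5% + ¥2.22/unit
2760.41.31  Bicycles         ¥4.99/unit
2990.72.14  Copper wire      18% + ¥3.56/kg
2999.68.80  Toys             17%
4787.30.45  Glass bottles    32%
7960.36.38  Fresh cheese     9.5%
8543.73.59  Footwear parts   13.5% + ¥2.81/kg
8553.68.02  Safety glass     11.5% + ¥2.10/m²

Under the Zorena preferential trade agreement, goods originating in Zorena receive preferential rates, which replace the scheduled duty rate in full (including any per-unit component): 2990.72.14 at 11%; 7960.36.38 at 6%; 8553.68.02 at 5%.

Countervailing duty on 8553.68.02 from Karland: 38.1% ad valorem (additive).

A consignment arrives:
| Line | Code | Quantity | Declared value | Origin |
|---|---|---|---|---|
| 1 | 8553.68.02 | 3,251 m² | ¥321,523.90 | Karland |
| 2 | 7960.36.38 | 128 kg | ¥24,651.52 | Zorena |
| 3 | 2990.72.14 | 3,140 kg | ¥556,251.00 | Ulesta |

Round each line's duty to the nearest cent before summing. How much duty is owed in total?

¥279,085.62

Line 1 (8553.68.02, Karland, 3,251 m², ¥321,523.90):
Base rate for 8553.68.02 is 11.5% + ¥2.10/m².
8553.68.02 has an FTA preferential rate, but origin Karland is not Zorena; base rate stands.
Additional duty on 8553.68.02 from Karland: +38.1%. Applied ad valorem rate: 11.5% + 38.1% = 49.6%.
Duty = ¥321,523.90 × 49.6% + 3,251 × ¥2.10 = ¥166,302.95.
Line 2 (7960.36.38, Zorena, 128 kg, ¥24,651.52):
Base rate for 7960.36.38 is 9.5%.
Origin Zorena qualifies under the Ravius–Zorena agreement and 7960.36.38 is covered: preferential rate 6% applies instead.
Duty = ¥24,651.52 × 6% = ¥1,479.09.
Line 3 (2990.72.14, Ulesta, 3,140 kg, ¥556,251.00):
Base rate for 2990.72.14 is 18% + ¥3.56/kg.
2990.72.14 has an FTA preferential rate, but origin Ulesta is not Zorena; base rate stands.
Duty = ¥556,251.00 × 18% + 3,140 × ¥3.56 = ¥111,303.58.
Total = ¥166,302.95 + ¥1,479.09 + ¥111,303.58 = ¥279,085.62.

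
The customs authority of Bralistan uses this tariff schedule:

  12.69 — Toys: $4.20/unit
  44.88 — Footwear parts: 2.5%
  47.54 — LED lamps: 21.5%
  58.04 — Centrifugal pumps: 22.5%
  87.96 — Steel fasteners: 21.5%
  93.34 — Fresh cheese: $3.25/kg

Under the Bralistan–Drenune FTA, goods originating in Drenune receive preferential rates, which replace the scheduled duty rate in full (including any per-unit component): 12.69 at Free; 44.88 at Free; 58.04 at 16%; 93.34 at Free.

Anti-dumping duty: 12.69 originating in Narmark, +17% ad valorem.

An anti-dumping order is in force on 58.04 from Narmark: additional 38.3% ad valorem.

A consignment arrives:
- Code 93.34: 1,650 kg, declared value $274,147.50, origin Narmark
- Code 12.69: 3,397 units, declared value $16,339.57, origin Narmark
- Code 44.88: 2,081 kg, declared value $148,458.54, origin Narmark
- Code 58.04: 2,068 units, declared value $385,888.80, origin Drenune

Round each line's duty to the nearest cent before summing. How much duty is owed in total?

Line 1 (93.34, Narmark, 1,650 kg, $274,147.50):
Base rate for 93.34 is $3.25/kg.
93.34 has an FTA preferential rate, but origin Narmark is not Drenune; base rate stands.
Duty = 1,650 × $3.25 = $5,362.50.
Line 2 (12.69, Narmark, 3,397 units, $16,339.57):
Base rate for 12.69 is $4.20/unit.
12.69 has an FTA preferential rate, but origin Narmark is not Drenune; base rate stands.
Additional duty on 12.69 from Narmark: +17% ad valorem. Applied ad valorem rate = 17%.
Duty = $16,339.57 × 17% + 3,397 × $4.20 = $17,045.13.
Line 3 (44.88, Narmark, 2,081 kg, $148,458.54):
Base rate for 44.88 is 2.5%.
44.88 has an FTA preferential rate, but origin Narmark is not Drenune; base rate stands.
Duty = $148,458.54 × 2.5% = $3,711.46.
Line 4 (58.04, Drenune, 2,068 units, $385,888.80):
Base rate for 58.04 is 22.5%.
Origin Drenune qualifies under the Bralistan–Drenune agreement and 58.04 is covered: preferential rate 16% applies instead.
The additional-duty order on 58.04 targets Narmark, not Drenune; it does not apply.
Duty = $385,888.80 × 16% = $61,742.21.
Total = $5,362.50 + $17,045.13 + $3,711.46 + $61,742.21 = $87,861.30.

$87,861.30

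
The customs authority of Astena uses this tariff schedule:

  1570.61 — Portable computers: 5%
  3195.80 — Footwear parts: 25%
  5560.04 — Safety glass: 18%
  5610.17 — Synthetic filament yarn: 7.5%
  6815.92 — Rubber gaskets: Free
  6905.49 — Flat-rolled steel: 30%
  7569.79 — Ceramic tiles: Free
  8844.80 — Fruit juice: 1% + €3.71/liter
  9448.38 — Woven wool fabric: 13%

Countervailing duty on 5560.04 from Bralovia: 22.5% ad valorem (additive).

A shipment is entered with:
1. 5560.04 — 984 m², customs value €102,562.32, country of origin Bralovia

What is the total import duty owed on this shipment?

Line 1 (5560.04, Bralovia, 984 m², €102,562.32):
Base rate for 5560.04 is 18%.
Additional duty on 5560.04 from Bralovia: +22.5%. Applied ad valorem rate: 18% + 22.5% = 40.5%.
Duty = €102,562.32 × 40.5% = €41,537.74.

€41,537.74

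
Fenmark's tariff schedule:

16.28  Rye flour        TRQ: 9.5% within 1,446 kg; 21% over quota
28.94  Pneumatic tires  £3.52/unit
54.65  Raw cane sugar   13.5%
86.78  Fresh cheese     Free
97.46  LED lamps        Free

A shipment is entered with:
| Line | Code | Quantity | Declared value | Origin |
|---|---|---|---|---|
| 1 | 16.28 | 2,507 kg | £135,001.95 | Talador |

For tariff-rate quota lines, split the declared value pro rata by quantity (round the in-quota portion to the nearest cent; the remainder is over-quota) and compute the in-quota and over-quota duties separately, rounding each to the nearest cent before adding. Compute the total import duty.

£19,395.69

Line 1 (16.28, Talador, 2,507 kg, £135,001.95):
Code 16.28 is under a tariff-rate quota (threshold 1,446 kg). In-quota: 1,446 kg at 9.5%; over-quota: 1,061 kg at 21%.
Pro-rata value split: in-quota = £135,001.95 × 1,446/2,507 = £77,867.10; over-quota = £135,001.95 − £77,867.10 = £57,134.85.
In-quota duty = £77,867.10 × 9.5% = £7,397.37. Over-quota duty = £57,134.85 × 21% = £11,998.32.
Line duty = £7,397.37 + £11,998.32 = £19,395.69.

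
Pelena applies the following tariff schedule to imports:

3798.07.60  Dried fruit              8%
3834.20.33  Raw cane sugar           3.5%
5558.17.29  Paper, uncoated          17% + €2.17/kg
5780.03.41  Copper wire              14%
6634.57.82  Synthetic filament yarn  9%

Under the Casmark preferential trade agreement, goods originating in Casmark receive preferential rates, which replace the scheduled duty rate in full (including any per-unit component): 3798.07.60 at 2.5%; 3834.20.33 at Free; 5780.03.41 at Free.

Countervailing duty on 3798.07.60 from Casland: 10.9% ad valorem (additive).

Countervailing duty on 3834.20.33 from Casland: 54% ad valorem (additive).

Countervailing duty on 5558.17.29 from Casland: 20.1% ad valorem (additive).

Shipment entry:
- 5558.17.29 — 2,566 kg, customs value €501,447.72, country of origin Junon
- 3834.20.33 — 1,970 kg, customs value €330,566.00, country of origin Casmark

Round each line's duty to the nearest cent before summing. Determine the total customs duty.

Line 1 (5558.17.29, Junon, 2,566 kg, €501,447.72):
Base rate for 5558.17.29 is 17% + €2.17/kg.
The additional-duty order on 5558.17.29 targets Casland, not Junon; it does not apply.
Duty = €501,447.72 × 17% + 2,566 × €2.17 = €90,814.33.
Line 2 (3834.20.33, Casmark, 1,970 kg, €330,566.00):
Base rate for 3834.20.33 is 3.5%.
Origin Casmark qualifies under the Pelena–Casmark agreement and 3834.20.33 is covered: preferential rate Free applies instead.
The additional-duty order on 3834.20.33 targets Casland, not Casmark; it does not apply.
Duty = €330,566.00 × 0% = €0.00.
Total = €90,814.33 + €0.00 = €90,814.33.

€90,814.33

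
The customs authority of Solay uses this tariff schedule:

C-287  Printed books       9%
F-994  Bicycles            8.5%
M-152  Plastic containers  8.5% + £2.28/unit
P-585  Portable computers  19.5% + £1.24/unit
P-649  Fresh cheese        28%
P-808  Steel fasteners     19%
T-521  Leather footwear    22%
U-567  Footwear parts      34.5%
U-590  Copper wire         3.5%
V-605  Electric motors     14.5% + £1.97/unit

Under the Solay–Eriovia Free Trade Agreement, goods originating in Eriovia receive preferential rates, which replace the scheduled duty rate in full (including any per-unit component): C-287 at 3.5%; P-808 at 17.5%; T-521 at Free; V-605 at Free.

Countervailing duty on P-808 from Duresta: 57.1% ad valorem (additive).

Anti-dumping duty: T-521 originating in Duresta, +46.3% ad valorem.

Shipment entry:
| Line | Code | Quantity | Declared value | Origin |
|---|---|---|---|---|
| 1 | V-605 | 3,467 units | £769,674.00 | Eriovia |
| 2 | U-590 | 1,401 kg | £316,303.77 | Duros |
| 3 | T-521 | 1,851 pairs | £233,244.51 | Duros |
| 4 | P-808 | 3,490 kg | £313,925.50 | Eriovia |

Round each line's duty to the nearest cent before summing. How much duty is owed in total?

£117,321.38

Line 1 (V-605, Eriovia, 3,467 units, £769,674.00):
Base rate for V-605 is 14.5% + £1.97/unit.
Origin Eriovia qualifies under the Solay–Eriovia agreement and V-605 is covered: preferential rate Free applies instead.
Duty = £769,674.00 × 0% = £0.00.
Line 2 (U-590, Duros, 1,401 kg, £316,303.77):
Base rate for U-590 is 3.5%.
Duty = £316,303.77 × 3.5% = £11,070.63.
Line 3 (T-521, Duros, 1,851 pairs, £233,244.51):
Base rate for T-521 is 22%.
T-521 has an FTA preferential rate, but origin Duros is not Eriovia; base rate stands.
The additional-duty order on T-521 targets Duresta, not Duros; it does not apply.
Duty = £233,244.51 × 22% = £51,313.79.
Line 4 (P-808, Eriovia, 3,490 kg, £313,925.50):
Base rate for P-808 is 19%.
Origin Eriovia qualifies under the Solay–Eriovia agreement and P-808 is covered: preferential rate 17.5% applies instead.
The additional-duty order on P-808 targets Duresta, not Eriovia; it does not apply.
Duty = £313,925.50 × 17.5% = £54,936.96.
Total = £0.00 + £11,070.63 + £51,313.79 + £54,936.96 = £117,321.38.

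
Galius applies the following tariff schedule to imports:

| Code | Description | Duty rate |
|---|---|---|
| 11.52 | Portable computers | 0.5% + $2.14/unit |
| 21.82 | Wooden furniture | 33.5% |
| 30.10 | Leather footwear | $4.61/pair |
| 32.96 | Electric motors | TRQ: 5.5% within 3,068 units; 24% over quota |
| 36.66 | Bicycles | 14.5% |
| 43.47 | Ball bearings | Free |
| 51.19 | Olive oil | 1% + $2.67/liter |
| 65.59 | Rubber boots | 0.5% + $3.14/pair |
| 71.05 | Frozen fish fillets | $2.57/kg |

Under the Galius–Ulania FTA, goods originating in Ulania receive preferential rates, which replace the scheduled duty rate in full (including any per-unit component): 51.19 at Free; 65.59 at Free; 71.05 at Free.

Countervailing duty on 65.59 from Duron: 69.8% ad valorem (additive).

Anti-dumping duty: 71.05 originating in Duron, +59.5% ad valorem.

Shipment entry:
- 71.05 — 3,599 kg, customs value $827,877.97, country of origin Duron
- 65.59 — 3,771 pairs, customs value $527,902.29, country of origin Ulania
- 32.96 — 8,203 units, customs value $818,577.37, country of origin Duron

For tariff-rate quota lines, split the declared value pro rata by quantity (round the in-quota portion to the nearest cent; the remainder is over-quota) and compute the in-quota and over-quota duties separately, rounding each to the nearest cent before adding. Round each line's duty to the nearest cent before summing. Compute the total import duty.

$641,656.58

Line 1 (71.05, Duron, 3,599 kg, $827,877.97):
Base rate for 71.05 is $2.57/kg.
71.05 has an FTA preferential rate, but origin Duron is not Ulania; base rate stands.
Additional duty on 71.05 from Duron: +59.5% ad valorem. Applied ad valorem rate = 59.5%.
Duty = $827,877.97 × 59.5% + 3,599 × $2.57 = $501,836.82.
Line 2 (65.59, Ulania, 3,771 pairs, $527,902.29):
Base rate for 65.59 is 0.5% + $3.14/pair.
Origin Ulania qualifies under the Galius–Ulania agreement and 65.59 is covered: preferential rate Free applies instead.
The additional-duty order on 65.59 targets Duron, not Ulania; it does not apply.
Duty = $527,902.29 × 0% = $0.00.
Line 3 (32.96, Duron, 8,203 units, $818,577.37):
Code 32.96 is under a tariff-rate quota (threshold 3,068 units). In-quota: 3,068 units at 5.5%; over-quota: 5,135 units at 24%.
Pro-rata value split: in-quota = $818,577.37 × 3,068/8,203 = $306,155.72; over-quota = $818,577.37 − $306,155.72 = $512,421.65.
In-quota duty = $306,155.72 × 5.5% = $16,838.56. Over-quota duty = $512,421.65 × 24% = $122,981.20.
Line duty = $16,838.56 + $122,981.20 = $139,819.76.
Total = $501,836.82 + $0.00 + $139,819.76 = $641,656.58.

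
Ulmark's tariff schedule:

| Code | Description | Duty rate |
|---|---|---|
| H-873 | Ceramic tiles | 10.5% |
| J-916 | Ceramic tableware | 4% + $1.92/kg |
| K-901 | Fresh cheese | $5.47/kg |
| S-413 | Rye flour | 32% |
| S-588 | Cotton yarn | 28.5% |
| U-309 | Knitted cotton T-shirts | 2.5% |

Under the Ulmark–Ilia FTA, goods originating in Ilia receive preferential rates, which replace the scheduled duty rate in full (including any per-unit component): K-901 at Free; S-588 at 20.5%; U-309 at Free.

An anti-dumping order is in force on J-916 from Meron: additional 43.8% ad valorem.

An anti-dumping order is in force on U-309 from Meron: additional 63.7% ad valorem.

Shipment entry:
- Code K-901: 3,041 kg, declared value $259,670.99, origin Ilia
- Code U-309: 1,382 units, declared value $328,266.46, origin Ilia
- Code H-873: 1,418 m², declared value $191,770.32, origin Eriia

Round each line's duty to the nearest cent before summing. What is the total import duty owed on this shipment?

Line 1 (K-901, Ilia, 3,041 kg, $259,670.99):
Base rate for K-901 is $5.47/kg.
Origin Ilia qualifies under the Ulmark–Ilia agreement and K-901 is covered: preferential rate Free applies instead.
Duty = $259,670.99 × 0% = $0.00.
Line 2 (U-309, Ilia, 1,382 units, $328,266.46):
Base rate for U-309 is 2.5%.
Origin Ilia qualifies under the Ulmark–Ilia agreement and U-309 is covered: preferential rate Free applies instead.
The additional-duty order on U-309 targets Meron, not Ilia; it does not apply.
Duty = $328,266.46 × 0% = $0.00.
Line 3 (H-873, Eriia, 1,418 m², $191,770.32):
Base rate for H-873 is 10.5%.
Duty = $191,770.32 × 10.5% = $20,135.88.
Total = $0.00 + $0.00 + $20,135.88 = $20,135.88.

$20,135.88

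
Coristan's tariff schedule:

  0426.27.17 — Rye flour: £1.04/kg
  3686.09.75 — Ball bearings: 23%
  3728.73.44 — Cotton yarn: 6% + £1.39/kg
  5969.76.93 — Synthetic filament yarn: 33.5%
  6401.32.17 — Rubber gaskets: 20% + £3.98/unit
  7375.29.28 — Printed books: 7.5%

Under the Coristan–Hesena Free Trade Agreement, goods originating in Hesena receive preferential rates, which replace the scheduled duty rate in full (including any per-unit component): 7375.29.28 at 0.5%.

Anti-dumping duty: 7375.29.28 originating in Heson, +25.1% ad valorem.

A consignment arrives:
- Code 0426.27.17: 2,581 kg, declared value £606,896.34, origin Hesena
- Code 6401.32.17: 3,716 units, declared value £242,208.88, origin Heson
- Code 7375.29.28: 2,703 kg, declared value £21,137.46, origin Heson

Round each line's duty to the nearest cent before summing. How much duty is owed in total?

Line 1 (0426.27.17, Hesena, 2,581 kg, £606,896.34):
Base rate for 0426.27.17 is £1.04/kg.
Origin Hesena is the FTA partner but 0426.27.17 is not on the preference list; base rate stands.
Duty = 2,581 × £1.04 = £2,684.24.
Line 2 (6401.32.17, Heson, 3,716 units, £242,208.88):
Base rate for 6401.32.17 is 20% + £3.98/unit.
Duty = £242,208.88 × 20% + 3,716 × £3.98 = £63,231.46.
Line 3 (7375.29.28, Heson, 2,703 kg, £21,137.46):
Base rate for 7375.29.28 is 7.5%.
7375.29.28 has an FTA preferential rate, but origin Heson is not Hesena; base rate stands.
Additional duty on 7375.29.28 from Heson: +25.1%. Applied ad valorem rate: 7.5% + 25.1% = 32.6%.
Duty = £21,137.46 × 32.6% = £6,890.81.
Total = £2,684.24 + £63,231.46 + £6,890.81 = £72,806.51.

£72,806.51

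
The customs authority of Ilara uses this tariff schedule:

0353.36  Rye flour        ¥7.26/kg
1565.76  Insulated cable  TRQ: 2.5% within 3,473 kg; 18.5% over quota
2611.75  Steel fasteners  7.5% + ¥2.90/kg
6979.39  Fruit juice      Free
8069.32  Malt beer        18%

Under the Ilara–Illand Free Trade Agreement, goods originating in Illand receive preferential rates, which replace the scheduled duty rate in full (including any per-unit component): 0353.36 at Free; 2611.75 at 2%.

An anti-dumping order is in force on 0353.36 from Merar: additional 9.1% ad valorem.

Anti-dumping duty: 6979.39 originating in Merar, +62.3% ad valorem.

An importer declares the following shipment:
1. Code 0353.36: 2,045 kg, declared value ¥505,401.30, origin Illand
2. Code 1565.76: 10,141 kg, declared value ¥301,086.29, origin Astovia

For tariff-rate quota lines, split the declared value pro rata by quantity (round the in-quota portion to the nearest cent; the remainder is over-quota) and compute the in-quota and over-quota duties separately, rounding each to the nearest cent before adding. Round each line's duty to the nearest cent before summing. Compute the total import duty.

Line 1 (0353.36, Illand, 2,045 kg, ¥505,401.30):
Base rate for 0353.36 is ¥7.26/kg.
Origin Illand qualifies under the Ilara–Illand agreement and 0353.36 is covered: preferential rate Free applies instead.
The additional-duty order on 0353.36 targets Merar, not Illand; it does not apply.
Duty = ¥505,401.30 × 0% = ¥0.00.
Line 2 (1565.76, Astovia, 10,141 kg, ¥301,086.29):
Code 1565.76 is under a tariff-rate quota (threshold 3,473 kg). In-quota: 3,473 kg at 2.5%; over-quota: 6,668 kg at 18.5%.
Pro-rata value split: in-quota = ¥301,086.29 × 3,473/10,141 = ¥103,113.37; over-quota = ¥301,086.29 − ¥103,113.37 = ¥197,972.92.
In-quota duty = ¥103,113.37 × 2.5% = ¥2,577.83. Over-quota duty = ¥197,972.92 × 18.5% = ¥36,624.99.
Line duty = ¥2,577.83 + ¥36,624.99 = ¥39,202.82.
Total = ¥0.00 + ¥39,202.82 = ¥39,202.82.

¥39,202.82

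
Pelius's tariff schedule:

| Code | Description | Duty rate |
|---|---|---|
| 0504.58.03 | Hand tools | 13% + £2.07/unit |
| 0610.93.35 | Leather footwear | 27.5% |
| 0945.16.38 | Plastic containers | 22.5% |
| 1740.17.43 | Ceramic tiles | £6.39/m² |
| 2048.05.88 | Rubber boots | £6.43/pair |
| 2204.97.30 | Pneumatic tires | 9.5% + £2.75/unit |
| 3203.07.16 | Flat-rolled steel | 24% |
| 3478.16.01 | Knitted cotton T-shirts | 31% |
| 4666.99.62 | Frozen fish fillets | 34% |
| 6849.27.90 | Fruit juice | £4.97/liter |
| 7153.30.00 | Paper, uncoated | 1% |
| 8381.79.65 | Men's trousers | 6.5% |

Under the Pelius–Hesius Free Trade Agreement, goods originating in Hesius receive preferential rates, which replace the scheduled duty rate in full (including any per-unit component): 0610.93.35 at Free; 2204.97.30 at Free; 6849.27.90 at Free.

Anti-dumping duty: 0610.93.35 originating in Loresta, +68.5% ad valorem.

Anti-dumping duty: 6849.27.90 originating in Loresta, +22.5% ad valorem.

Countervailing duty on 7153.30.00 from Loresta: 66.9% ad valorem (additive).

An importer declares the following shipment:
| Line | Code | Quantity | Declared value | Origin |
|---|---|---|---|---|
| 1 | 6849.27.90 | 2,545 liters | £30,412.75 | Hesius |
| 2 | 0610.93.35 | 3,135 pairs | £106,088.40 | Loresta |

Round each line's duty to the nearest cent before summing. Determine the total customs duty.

£101,844.86

Line 1 (6849.27.90, Hesius, 2,545 liters, £30,412.75):
Base rate for 6849.27.90 is £4.97/liter.
Origin Hesius qualifies under the Pelius–Hesius agreement and 6849.27.90 is covered: preferential rate Free applies instead.
The additional-duty order on 6849.27.90 targets Loresta, not Hesius; it does not apply.
Duty = £30,412.75 × 0% = £0.00.
Line 2 (0610.93.35, Loresta, 3,135 pairs, £106,088.40):
Base rate for 0610.93.35 is 27.5%.
0610.93.35 has an FTA preferential rate, but origin Loresta is not Hesius; base rate stands.
Additional duty on 0610.93.35 from Loresta: +68.5%. Applied ad valorem rate: 27.5% + 68.5% = 96%.
Duty = £106,088.40 × 96% = £101,844.86.
Total = £0.00 + £101,844.86 = £101,844.86.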